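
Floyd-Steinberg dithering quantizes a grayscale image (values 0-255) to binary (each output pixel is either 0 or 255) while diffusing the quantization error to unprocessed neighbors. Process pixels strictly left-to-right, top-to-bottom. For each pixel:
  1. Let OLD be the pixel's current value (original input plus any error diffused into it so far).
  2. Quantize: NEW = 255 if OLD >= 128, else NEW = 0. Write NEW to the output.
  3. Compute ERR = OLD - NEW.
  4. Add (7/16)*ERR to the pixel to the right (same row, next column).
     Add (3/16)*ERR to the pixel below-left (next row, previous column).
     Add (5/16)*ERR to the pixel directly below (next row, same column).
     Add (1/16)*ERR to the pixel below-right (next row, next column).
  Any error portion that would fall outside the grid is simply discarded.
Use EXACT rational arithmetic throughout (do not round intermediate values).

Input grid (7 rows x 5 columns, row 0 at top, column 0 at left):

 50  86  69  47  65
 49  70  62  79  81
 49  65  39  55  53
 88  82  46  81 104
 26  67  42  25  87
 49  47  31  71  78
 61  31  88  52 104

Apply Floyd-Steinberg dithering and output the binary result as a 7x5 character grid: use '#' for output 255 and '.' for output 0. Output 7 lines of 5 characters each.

Answer: .....
.#.#.
.....
.#.#.
....#
.....
.#.#.

Derivation:
(0,0): OLD=50 → NEW=0, ERR=50
(0,1): OLD=863/8 → NEW=0, ERR=863/8
(0,2): OLD=14873/128 → NEW=0, ERR=14873/128
(0,3): OLD=200367/2048 → NEW=0, ERR=200367/2048
(0,4): OLD=3532489/32768 → NEW=0, ERR=3532489/32768
(1,0): OLD=10861/128 → NEW=0, ERR=10861/128
(1,1): OLD=169723/1024 → NEW=255, ERR=-91397/1024
(1,2): OLD=2763927/32768 → NEW=0, ERR=2763927/32768
(1,3): OLD=22800139/131072 → NEW=255, ERR=-10623221/131072
(1,4): OLD=178980033/2097152 → NEW=0, ERR=178980033/2097152
(2,0): OLD=963065/16384 → NEW=0, ERR=963065/16384
(2,1): OLD=44010307/524288 → NEW=0, ERR=44010307/524288
(2,2): OLD=682068105/8388608 → NEW=0, ERR=682068105/8388608
(2,3): OLD=11612346763/134217728 → NEW=0, ERR=11612346763/134217728
(2,4): OLD=241498492941/2147483648 → NEW=0, ERR=241498492941/2147483648
(3,0): OLD=1024318825/8388608 → NEW=0, ERR=1024318825/8388608
(3,1): OLD=12118101813/67108864 → NEW=255, ERR=-4994658507/67108864
(3,2): OLD=129528155991/2147483648 → NEW=0, ERR=129528155991/2147483648
(3,3): OLD=689741069311/4294967296 → NEW=255, ERR=-405475591169/4294967296
(3,4): OLD=7095076468187/68719476736 → NEW=0, ERR=7095076468187/68719476736
(4,0): OLD=53906064903/1073741824 → NEW=0, ERR=53906064903/1073741824
(4,1): OLD=2908452105351/34359738368 → NEW=0, ERR=2908452105351/34359738368
(4,2): OLD=41522482056393/549755813888 → NEW=0, ERR=41522482056393/549755813888
(4,3): OLD=454496364771975/8796093022208 → NEW=0, ERR=454496364771975/8796093022208
(4,4): OLD=19136070969242929/140737488355328 → NEW=255, ERR=-16751988561365711/140737488355328
(5,0): OLD=44288361581045/549755813888 → NEW=0, ERR=44288361581045/549755813888
(5,1): OLD=554139211469343/4398046511104 → NEW=0, ERR=554139211469343/4398046511104
(5,2): OLD=17550662497383191/140737488355328 → NEW=0, ERR=17550662497383191/140737488355328
(5,3): OLD=69866480789358105/562949953421312 → NEW=0, ERR=69866480789358105/562949953421312
(5,4): OLD=885674903513396291/9007199254740992 → NEW=0, ERR=885674903513396291/9007199254740992
(6,0): OLD=7726445492487333/70368744177664 → NEW=0, ERR=7726445492487333/70368744177664
(6,1): OLD=330628113011057323/2251799813685248 → NEW=255, ERR=-243580839478680917/2251799813685248
(6,2): OLD=3991638306853318921/36028797018963968 → NEW=0, ERR=3991638306853318921/36028797018963968
(6,3): OLD=95395769561836699811/576460752303423488 → NEW=255, ERR=-51601722275536289629/576460752303423488
(6,4): OLD=952977881356732169269/9223372036854775808 → NEW=0, ERR=952977881356732169269/9223372036854775808
Row 0: .....
Row 1: .#.#.
Row 2: .....
Row 3: .#.#.
Row 4: ....#
Row 5: .....
Row 6: .#.#.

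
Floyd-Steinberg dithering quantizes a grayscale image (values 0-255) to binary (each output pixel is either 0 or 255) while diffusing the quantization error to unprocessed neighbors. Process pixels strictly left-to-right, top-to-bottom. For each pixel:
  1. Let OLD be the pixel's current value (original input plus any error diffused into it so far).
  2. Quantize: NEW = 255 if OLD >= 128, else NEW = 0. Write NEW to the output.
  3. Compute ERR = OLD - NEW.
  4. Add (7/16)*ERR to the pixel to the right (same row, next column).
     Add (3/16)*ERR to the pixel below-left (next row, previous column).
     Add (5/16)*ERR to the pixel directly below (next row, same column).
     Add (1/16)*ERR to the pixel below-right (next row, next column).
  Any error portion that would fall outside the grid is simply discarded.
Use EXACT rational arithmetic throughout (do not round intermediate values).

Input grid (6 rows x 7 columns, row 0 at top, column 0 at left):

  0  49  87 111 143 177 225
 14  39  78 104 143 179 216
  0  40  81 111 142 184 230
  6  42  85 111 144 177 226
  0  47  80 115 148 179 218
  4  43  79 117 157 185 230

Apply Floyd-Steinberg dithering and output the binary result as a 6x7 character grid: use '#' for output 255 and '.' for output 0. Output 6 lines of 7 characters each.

Answer: ...#.##
..#.###
...#.##
..#.#.#
...#.##
...#.##

Derivation:
(0,0): OLD=0 → NEW=0, ERR=0
(0,1): OLD=49 → NEW=0, ERR=49
(0,2): OLD=1735/16 → NEW=0, ERR=1735/16
(0,3): OLD=40561/256 → NEW=255, ERR=-24719/256
(0,4): OLD=412695/4096 → NEW=0, ERR=412695/4096
(0,5): OLD=14488737/65536 → NEW=255, ERR=-2222943/65536
(0,6): OLD=220368999/1048576 → NEW=255, ERR=-47017881/1048576
(1,0): OLD=371/16 → NEW=0, ERR=371/16
(1,1): OLD=10853/128 → NEW=0, ERR=10853/128
(1,2): OLD=548617/4096 → NEW=255, ERR=-495863/4096
(1,3): OLD=762357/16384 → NEW=0, ERR=762357/16384
(1,4): OLD=191311071/1048576 → NEW=255, ERR=-76075809/1048576
(1,5): OLD=1128675919/8388608 → NEW=255, ERR=-1010419121/8388608
(1,6): OLD=19752843457/134217728 → NEW=255, ERR=-14472677183/134217728
(2,0): OLD=47399/2048 → NEW=0, ERR=47399/2048
(2,1): OLD=3628893/65536 → NEW=0, ERR=3628893/65536
(2,2): OLD=85372887/1048576 → NEW=0, ERR=85372887/1048576
(2,3): OLD=1174333535/8388608 → NEW=255, ERR=-964761505/8388608
(2,4): OLD=3310811951/67108864 → NEW=0, ERR=3310811951/67108864
(2,5): OLD=307499093765/2147483648 → NEW=255, ERR=-240109236475/2147483648
(2,6): OLD=4805493699699/34359738368 → NEW=255, ERR=-3956239584141/34359738368
(3,0): OLD=24761975/1048576 → NEW=0, ERR=24761975/1048576
(3,1): OLD=724337643/8388608 → NEW=0, ERR=724337643/8388608
(3,2): OLD=8731999825/67108864 → NEW=255, ERR=-8380760495/67108864
(3,3): OLD=9331464855/268435456 → NEW=0, ERR=9331464855/268435456
(3,4): OLD=5032787614327/34359738368 → NEW=255, ERR=-3728945669513/34359738368
(3,5): OLD=20910918710037/274877906944 → NEW=0, ERR=20910918710037/274877906944
(3,6): OLD=951351376845323/4398046511104 → NEW=255, ERR=-170150483486197/4398046511104
(4,0): OLD=3163491929/134217728 → NEW=0, ERR=3163491929/134217728
(4,1): OLD=133908156229/2147483648 → NEW=0, ERR=133908156229/2147483648
(4,2): OLD=2754600076971/34359738368 → NEW=0, ERR=2754600076971/34359738368
(4,3): OLD=36499235130569/274877906944 → NEW=255, ERR=-33594631140151/274877906944
(4,4): OLD=169439407511723/2199023255552 → NEW=0, ERR=169439407511723/2199023255552
(4,5): OLD=15653273913612683/70368744177664 → NEW=255, ERR=-2290755851691637/70368744177664
(4,6): OLD=221152045240724285/1125899906842624 → NEW=255, ERR=-65952431004144835/1125899906842624
(5,0): OLD=792242776479/34359738368 → NEW=0, ERR=792242776479/34359738368
(5,1): OLD=24485753047797/274877906944 → NEW=0, ERR=24485753047797/274877906944
(5,2): OLD=272693149683747/2199023255552 → NEW=0, ERR=272693149683747/2199023255552
(5,3): OLD=2683125482017423/17592186044416 → NEW=255, ERR=-1802881959308657/17592186044416
(5,4): OLD=137923402588571685/1125899906842624 → NEW=0, ERR=137923402588571685/1125899906842624
(5,5): OLD=2001881378936202773/9007199254740992 → NEW=255, ERR=-294954431022750187/9007199254740992
(5,6): OLD=28150498251105276315/144115188075855872 → NEW=255, ERR=-8598874708237971045/144115188075855872
Row 0: ...#.##
Row 1: ..#.###
Row 2: ...#.##
Row 3: ..#.#.#
Row 4: ...#.##
Row 5: ...#.##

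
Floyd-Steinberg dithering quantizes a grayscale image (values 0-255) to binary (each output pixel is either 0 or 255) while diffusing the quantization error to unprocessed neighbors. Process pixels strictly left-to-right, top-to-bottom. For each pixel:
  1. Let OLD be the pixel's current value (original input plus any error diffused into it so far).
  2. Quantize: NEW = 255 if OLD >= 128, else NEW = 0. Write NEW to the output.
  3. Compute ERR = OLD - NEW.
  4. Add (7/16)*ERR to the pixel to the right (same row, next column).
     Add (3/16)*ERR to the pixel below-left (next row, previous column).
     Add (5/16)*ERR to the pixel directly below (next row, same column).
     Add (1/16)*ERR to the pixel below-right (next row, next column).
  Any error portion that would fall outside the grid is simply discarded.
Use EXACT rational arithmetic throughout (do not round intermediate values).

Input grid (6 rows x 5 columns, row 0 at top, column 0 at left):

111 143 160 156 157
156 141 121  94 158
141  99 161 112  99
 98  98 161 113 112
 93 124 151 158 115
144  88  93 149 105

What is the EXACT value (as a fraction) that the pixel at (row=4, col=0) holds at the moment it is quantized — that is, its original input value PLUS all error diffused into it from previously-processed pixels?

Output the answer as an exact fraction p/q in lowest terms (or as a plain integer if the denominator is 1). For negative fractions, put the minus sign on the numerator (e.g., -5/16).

Answer: 289467580193/2147483648

Derivation:
(0,0): OLD=111 → NEW=0, ERR=111
(0,1): OLD=3065/16 → NEW=255, ERR=-1015/16
(0,2): OLD=33855/256 → NEW=255, ERR=-31425/256
(0,3): OLD=419001/4096 → NEW=0, ERR=419001/4096
(0,4): OLD=13222159/65536 → NEW=255, ERR=-3489521/65536
(1,0): OLD=45771/256 → NEW=255, ERR=-19509/256
(1,1): OLD=146957/2048 → NEW=0, ERR=146957/2048
(1,2): OLD=8470417/65536 → NEW=255, ERR=-8241263/65536
(1,3): OLD=13971005/262144 → NEW=0, ERR=13971005/262144
(1,4): OLD=717522711/4194304 → NEW=255, ERR=-352024809/4194304
(2,0): OLD=4280799/32768 → NEW=255, ERR=-4075041/32768
(2,1): OLD=40553477/1048576 → NEW=0, ERR=40553477/1048576
(2,2): OLD=2568599119/16777216 → NEW=255, ERR=-1709590961/16777216
(2,3): OLD=16234294909/268435456 → NEW=0, ERR=16234294909/268435456
(2,4): OLD=440500196907/4294967296 → NEW=0, ERR=440500196907/4294967296
(3,0): OLD=1113821039/16777216 → NEW=0, ERR=1113821039/16777216
(3,1): OLD=15066253123/134217728 → NEW=0, ERR=15066253123/134217728
(3,2): OLD=824734576337/4294967296 → NEW=255, ERR=-270482084143/4294967296
(3,3): OLD=1006814397449/8589934592 → NEW=0, ERR=1006814397449/8589934592
(3,4): OLD=27365362977165/137438953472 → NEW=255, ERR=-7681570158195/137438953472
(4,0): OLD=289467580193/2147483648 → NEW=255, ERR=-258140750047/2147483648
Target (4,0): original=93, with diffused error = 289467580193/2147483648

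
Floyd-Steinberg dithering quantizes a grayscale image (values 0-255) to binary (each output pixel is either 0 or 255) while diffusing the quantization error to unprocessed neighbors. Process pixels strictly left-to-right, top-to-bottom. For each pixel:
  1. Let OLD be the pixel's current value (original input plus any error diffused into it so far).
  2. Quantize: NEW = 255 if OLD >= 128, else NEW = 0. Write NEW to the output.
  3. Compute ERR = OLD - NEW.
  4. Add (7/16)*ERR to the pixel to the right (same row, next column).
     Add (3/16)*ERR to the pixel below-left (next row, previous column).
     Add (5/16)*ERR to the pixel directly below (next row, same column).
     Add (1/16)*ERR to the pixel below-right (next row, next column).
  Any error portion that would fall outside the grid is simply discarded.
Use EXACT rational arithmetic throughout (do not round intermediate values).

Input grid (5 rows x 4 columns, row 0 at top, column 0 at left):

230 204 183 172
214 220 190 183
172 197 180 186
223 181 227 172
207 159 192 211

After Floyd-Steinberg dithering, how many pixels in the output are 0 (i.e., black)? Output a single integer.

Answer: 4

Derivation:
(0,0): OLD=230 → NEW=255, ERR=-25
(0,1): OLD=3089/16 → NEW=255, ERR=-991/16
(0,2): OLD=39911/256 → NEW=255, ERR=-25369/256
(0,3): OLD=526929/4096 → NEW=255, ERR=-517551/4096
(1,0): OLD=49811/256 → NEW=255, ERR=-15469/256
(1,1): OLD=315525/2048 → NEW=255, ERR=-206715/2048
(1,2): OLD=5721961/65536 → NEW=0, ERR=5721961/65536
(1,3): OLD=184044591/1048576 → NEW=255, ERR=-83342289/1048576
(2,0): OLD=4397191/32768 → NEW=255, ERR=-3958649/32768
(2,1): OLD=131279805/1048576 → NEW=0, ERR=131279805/1048576
(2,2): OLD=505093681/2097152 → NEW=255, ERR=-29680079/2097152
(2,3): OLD=5383043661/33554432 → NEW=255, ERR=-3173336499/33554432
(3,0): OLD=3501774743/16777216 → NEW=255, ERR=-776415337/16777216
(3,1): OLD=50915144393/268435456 → NEW=255, ERR=-17535896887/268435456
(3,2): OLD=790658601527/4294967296 → NEW=255, ERR=-304558058953/4294967296
(3,3): OLD=7596123424769/68719476736 → NEW=0, ERR=7596123424769/68719476736
(4,0): OLD=774337312651/4294967296 → NEW=255, ERR=-320879347829/4294967296
(4,1): OLD=3082466556065/34359738368 → NEW=0, ERR=3082466556065/34359738368
(4,2): OLD=248195300272897/1099511627776 → NEW=255, ERR=-32180164809983/1099511627776
(4,3): OLD=4016413112591447/17592186044416 → NEW=255, ERR=-469594328734633/17592186044416
Output grid:
  Row 0: ####  (0 black, running=0)
  Row 1: ##.#  (1 black, running=1)
  Row 2: #.##  (1 black, running=2)
  Row 3: ###.  (1 black, running=3)
  Row 4: #.##  (1 black, running=4)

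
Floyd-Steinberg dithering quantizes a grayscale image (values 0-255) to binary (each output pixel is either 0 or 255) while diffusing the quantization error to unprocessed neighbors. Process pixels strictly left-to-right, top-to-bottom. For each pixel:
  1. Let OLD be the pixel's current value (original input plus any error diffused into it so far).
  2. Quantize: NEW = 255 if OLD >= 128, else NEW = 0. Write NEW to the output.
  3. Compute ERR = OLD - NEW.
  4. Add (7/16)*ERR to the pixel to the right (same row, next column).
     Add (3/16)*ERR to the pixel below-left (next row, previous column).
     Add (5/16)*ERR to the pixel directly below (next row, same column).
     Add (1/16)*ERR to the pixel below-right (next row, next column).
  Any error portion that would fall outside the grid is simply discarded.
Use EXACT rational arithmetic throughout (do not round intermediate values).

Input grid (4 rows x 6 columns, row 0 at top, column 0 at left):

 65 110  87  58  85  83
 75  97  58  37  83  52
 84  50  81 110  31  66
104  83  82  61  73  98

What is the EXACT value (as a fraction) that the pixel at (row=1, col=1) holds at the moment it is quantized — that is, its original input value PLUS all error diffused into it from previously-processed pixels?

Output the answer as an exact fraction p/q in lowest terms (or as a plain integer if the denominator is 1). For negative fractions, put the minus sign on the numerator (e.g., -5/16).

Answer: 212019/2048

Derivation:
(0,0): OLD=65 → NEW=0, ERR=65
(0,1): OLD=2215/16 → NEW=255, ERR=-1865/16
(0,2): OLD=9217/256 → NEW=0, ERR=9217/256
(0,3): OLD=302087/4096 → NEW=0, ERR=302087/4096
(0,4): OLD=7685169/65536 → NEW=0, ERR=7685169/65536
(0,5): OLD=140827991/1048576 → NEW=255, ERR=-126558889/1048576
(1,0): OLD=18805/256 → NEW=0, ERR=18805/256
(1,1): OLD=212019/2048 → NEW=0, ERR=212019/2048
Target (1,1): original=97, with diffused error = 212019/2048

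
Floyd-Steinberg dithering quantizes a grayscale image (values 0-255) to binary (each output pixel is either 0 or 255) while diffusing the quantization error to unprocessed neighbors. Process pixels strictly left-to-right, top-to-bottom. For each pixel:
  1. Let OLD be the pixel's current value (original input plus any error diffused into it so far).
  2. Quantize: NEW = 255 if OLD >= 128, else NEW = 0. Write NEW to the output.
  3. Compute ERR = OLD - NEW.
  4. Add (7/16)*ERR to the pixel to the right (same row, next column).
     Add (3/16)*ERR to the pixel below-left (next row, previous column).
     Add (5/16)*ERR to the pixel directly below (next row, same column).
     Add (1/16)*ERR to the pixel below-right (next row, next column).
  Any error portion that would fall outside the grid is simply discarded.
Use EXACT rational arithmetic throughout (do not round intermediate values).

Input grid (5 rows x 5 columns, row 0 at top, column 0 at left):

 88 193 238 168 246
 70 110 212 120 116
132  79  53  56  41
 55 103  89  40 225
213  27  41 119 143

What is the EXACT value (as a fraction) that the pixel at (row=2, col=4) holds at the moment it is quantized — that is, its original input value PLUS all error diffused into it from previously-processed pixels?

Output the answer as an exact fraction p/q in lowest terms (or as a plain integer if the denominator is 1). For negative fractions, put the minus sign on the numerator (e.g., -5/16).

(0,0): OLD=88 → NEW=0, ERR=88
(0,1): OLD=463/2 → NEW=255, ERR=-47/2
(0,2): OLD=7287/32 → NEW=255, ERR=-873/32
(0,3): OLD=79905/512 → NEW=255, ERR=-50655/512
(0,4): OLD=1660647/8192 → NEW=255, ERR=-428313/8192
(1,0): OLD=2979/32 → NEW=0, ERR=2979/32
(1,1): OLD=36805/256 → NEW=255, ERR=-28475/256
(1,2): OLD=1104217/8192 → NEW=255, ERR=-984743/8192
(1,3): OLD=818653/32768 → NEW=0, ERR=818653/32768
(1,4): OLD=54739799/524288 → NEW=0, ERR=54739799/524288
(2,0): OLD=574407/4096 → NEW=255, ERR=-470073/4096
(2,1): OLD=-2973939/131072 → NEW=0, ERR=-2973939/131072
(2,2): OLD=6796679/2097152 → NEW=0, ERR=6796679/2097152
(2,3): OLD=2593377285/33554432 → NEW=0, ERR=2593377285/33554432
(2,4): OLD=58520384739/536870912 → NEW=0, ERR=58520384739/536870912
Target (2,4): original=41, with diffused error = 58520384739/536870912

Answer: 58520384739/536870912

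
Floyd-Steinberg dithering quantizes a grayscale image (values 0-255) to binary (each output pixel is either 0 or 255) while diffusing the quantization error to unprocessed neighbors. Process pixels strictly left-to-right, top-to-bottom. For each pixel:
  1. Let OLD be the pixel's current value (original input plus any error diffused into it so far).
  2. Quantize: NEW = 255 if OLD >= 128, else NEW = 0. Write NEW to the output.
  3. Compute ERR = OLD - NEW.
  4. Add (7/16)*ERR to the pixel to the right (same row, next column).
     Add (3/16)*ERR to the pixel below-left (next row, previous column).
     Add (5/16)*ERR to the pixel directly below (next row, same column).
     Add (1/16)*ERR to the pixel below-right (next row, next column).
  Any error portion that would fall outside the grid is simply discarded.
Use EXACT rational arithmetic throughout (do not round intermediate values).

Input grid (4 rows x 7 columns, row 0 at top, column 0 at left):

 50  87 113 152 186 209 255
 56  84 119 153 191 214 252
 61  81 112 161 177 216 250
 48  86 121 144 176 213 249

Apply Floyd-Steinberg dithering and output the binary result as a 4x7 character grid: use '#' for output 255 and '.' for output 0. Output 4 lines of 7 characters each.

Answer: ..#.###
.#.####
..#.#.#
.#.####

Derivation:
(0,0): OLD=50 → NEW=0, ERR=50
(0,1): OLD=871/8 → NEW=0, ERR=871/8
(0,2): OLD=20561/128 → NEW=255, ERR=-12079/128
(0,3): OLD=226743/2048 → NEW=0, ERR=226743/2048
(0,4): OLD=7682049/32768 → NEW=255, ERR=-673791/32768
(0,5): OLD=104859655/524288 → NEW=255, ERR=-28833785/524288
(0,6): OLD=1937258545/8388608 → NEW=255, ERR=-201836495/8388608
(1,0): OLD=11781/128 → NEW=0, ERR=11781/128
(1,1): OLD=147171/1024 → NEW=255, ERR=-113949/1024
(1,2): OLD=2240991/32768 → NEW=0, ERR=2240991/32768
(1,3): OLD=27232211/131072 → NEW=255, ERR=-6191149/131072
(1,4): OLD=1346513529/8388608 → NEW=255, ERR=-792581511/8388608
(1,5): OLD=10044910217/67108864 → NEW=255, ERR=-7067850103/67108864
(1,6): OLD=209343804647/1073741824 → NEW=255, ERR=-64460360473/1073741824
(2,0): OLD=1128817/16384 → NEW=0, ERR=1128817/16384
(2,1): OLD=49777835/524288 → NEW=0, ERR=49777835/524288
(2,2): OLD=1334612545/8388608 → NEW=255, ERR=-804482495/8388608
(2,3): OLD=6096229113/67108864 → NEW=0, ERR=6096229113/67108864
(2,4): OLD=88324613801/536870912 → NEW=255, ERR=-48577468759/536870912
(2,5): OLD=2170507658051/17179869184 → NEW=0, ERR=2170507658051/17179869184
(2,6): OLD=76946831878149/274877906944 → NEW=255, ERR=6852965607429/274877906944
(3,0): OLD=732597409/8388608 → NEW=0, ERR=732597409/8388608
(3,1): OLD=9408820045/67108864 → NEW=255, ERR=-7703940275/67108864
(3,2): OLD=34238064599/536870912 → NEW=0, ERR=34238064599/536870912
(3,3): OLD=380811728001/2147483648 → NEW=255, ERR=-166796602239/2147483648
(3,4): OLD=39337664522401/274877906944 → NEW=255, ERR=-30756201748319/274877906944
(3,5): OLD=445409170044339/2199023255552 → NEW=255, ERR=-115341760121421/2199023255552
(3,6): OLD=8505459933796909/35184372088832 → NEW=255, ERR=-466554948855251/35184372088832
Row 0: ..#.###
Row 1: .#.####
Row 2: ..#.#.#
Row 3: .#.####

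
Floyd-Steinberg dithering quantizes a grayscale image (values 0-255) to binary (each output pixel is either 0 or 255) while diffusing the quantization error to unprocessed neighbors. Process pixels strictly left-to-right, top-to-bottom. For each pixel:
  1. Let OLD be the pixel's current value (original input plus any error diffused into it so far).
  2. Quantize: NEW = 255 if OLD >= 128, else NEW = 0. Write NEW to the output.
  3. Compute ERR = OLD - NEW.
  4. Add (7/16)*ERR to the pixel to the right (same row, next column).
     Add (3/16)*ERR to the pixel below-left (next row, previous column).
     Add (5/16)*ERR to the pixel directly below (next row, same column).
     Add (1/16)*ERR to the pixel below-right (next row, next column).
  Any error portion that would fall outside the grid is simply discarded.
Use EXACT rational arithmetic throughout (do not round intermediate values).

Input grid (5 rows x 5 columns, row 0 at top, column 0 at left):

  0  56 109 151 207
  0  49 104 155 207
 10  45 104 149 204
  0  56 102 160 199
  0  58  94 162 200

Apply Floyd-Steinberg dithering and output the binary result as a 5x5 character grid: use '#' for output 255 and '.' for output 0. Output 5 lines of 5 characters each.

(0,0): OLD=0 → NEW=0, ERR=0
(0,1): OLD=56 → NEW=0, ERR=56
(0,2): OLD=267/2 → NEW=255, ERR=-243/2
(0,3): OLD=3131/32 → NEW=0, ERR=3131/32
(0,4): OLD=127901/512 → NEW=255, ERR=-2659/512
(1,0): OLD=21/2 → NEW=0, ERR=21/2
(1,1): OLD=773/16 → NEW=0, ERR=773/16
(1,2): OLD=55815/512 → NEW=0, ERR=55815/512
(1,3): OLD=230095/1024 → NEW=255, ERR=-31025/1024
(1,4): OLD=3247915/16384 → NEW=255, ERR=-930005/16384
(2,0): OLD=5719/256 → NEW=0, ERR=5719/256
(2,1): OLD=745207/8192 → NEW=0, ERR=745207/8192
(2,2): OLD=22964313/131072 → NEW=255, ERR=-10459047/131072
(2,3): OLD=211374839/2097152 → NEW=0, ERR=211374839/2097152
(2,4): OLD=7665985601/33554432 → NEW=255, ERR=-890394559/33554432
(3,0): OLD=3150661/131072 → NEW=0, ERR=3150661/131072
(3,1): OLD=85331343/1048576 → NEW=0, ERR=85331343/1048576
(3,2): OLD=4605364615/33554432 → NEW=255, ERR=-3951015545/33554432
(3,3): OLD=17450881129/134217728 → NEW=255, ERR=-16774639511/134217728
(3,4): OLD=305646867891/2147483648 → NEW=255, ERR=-241961462349/2147483648
(4,0): OLD=382020469/16777216 → NEW=0, ERR=382020469/16777216
(4,1): OLD=39093336923/536870912 → NEW=0, ERR=39093336923/536870912
(4,2): OLD=607419939993/8589934592 → NEW=0, ERR=607419939993/8589934592
(4,3): OLD=17234167871187/137438953472 → NEW=0, ERR=17234167871187/137438953472
(4,4): OLD=465838927397765/2199023255552 → NEW=255, ERR=-94912002767995/2199023255552
Row 0: ..#.#
Row 1: ...##
Row 2: ..#.#
Row 3: ..###
Row 4: ....#

Answer: ..#.#
...##
..#.#
..###
....#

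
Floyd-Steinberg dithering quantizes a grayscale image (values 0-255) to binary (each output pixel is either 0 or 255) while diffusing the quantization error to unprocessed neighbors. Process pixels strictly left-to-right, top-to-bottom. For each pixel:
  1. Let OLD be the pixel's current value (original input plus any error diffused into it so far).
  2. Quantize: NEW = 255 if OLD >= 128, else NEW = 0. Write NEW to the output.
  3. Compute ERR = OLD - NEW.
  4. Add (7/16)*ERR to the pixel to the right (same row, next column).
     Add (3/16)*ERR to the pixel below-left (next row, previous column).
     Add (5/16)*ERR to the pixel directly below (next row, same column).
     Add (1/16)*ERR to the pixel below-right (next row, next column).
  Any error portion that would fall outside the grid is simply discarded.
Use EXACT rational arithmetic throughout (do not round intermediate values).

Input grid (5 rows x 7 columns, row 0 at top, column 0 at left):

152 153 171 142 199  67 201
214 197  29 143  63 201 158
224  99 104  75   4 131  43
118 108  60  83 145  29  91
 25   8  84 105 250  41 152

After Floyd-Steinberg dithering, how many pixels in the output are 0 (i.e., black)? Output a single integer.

Answer: 19

Derivation:
(0,0): OLD=152 → NEW=255, ERR=-103
(0,1): OLD=1727/16 → NEW=0, ERR=1727/16
(0,2): OLD=55865/256 → NEW=255, ERR=-9415/256
(0,3): OLD=515727/4096 → NEW=0, ERR=515727/4096
(0,4): OLD=16651753/65536 → NEW=255, ERR=-59927/65536
(0,5): OLD=69835103/1048576 → NEW=0, ERR=69835103/1048576
(0,6): OLD=3861066137/16777216 → NEW=255, ERR=-417123943/16777216
(1,0): OLD=51725/256 → NEW=255, ERR=-13555/256
(1,1): OLD=397787/2048 → NEW=255, ERR=-124453/2048
(1,2): OLD=1394295/65536 → NEW=0, ERR=1394295/65536
(1,3): OLD=49593643/262144 → NEW=255, ERR=-17253077/262144
(1,4): OLD=910615713/16777216 → NEW=0, ERR=910615713/16777216
(1,5): OLD=32324965873/134217728 → NEW=255, ERR=-1900554767/134217728
(1,6): OLD=318252468479/2147483648 → NEW=255, ERR=-229355861761/2147483648
(2,0): OLD=6424473/32768 → NEW=255, ERR=-1931367/32768
(2,1): OLD=57570211/1048576 → NEW=0, ERR=57570211/1048576
(2,2): OLD=1988608681/16777216 → NEW=0, ERR=1988608681/16777216
(2,3): OLD=15810360993/134217728 → NEW=0, ERR=15810360993/134217728
(2,4): OLD=70575925169/1073741824 → NEW=0, ERR=70575925169/1073741824
(2,5): OLD=4765635523195/34359738368 → NEW=255, ERR=-3996097760645/34359738368
(2,6): OLD=-23168195288563/549755813888 → NEW=0, ERR=-23168195288563/549755813888
(3,0): OLD=1843403401/16777216 → NEW=0, ERR=1843403401/16777216
(3,1): OLD=25738718037/134217728 → NEW=255, ERR=-8486802603/134217728
(3,2): OLD=101892908943/1073741824 → NEW=0, ERR=101892908943/1073741824
(3,3): OLD=777648168921/4294967296 → NEW=255, ERR=-317568491559/4294967296
(3,4): OLD=65282064645769/549755813888 → NEW=0, ERR=65282064645769/549755813888
(3,5): OLD=179501808566827/4398046511104 → NEW=0, ERR=179501808566827/4398046511104
(3,6): OLD=6221840055230133/70368744177664 → NEW=0, ERR=6221840055230133/70368744177664
(4,0): OLD=101962819431/2147483648 → NEW=0, ERR=101962819431/2147483648
(4,1): OLD=1156986523707/34359738368 → NEW=0, ERR=1156986523707/34359738368
(4,2): OLD=60786994199637/549755813888 → NEW=0, ERR=60786994199637/549755813888
(4,3): OLD=696935127723831/4398046511104 → NEW=255, ERR=-424566732607689/4398046511104
(4,4): OLD=8722408396168501/35184372088832 → NEW=255, ERR=-249606486483659/35184372088832
(4,5): OLD=84049174495471349/1125899906842624 → NEW=0, ERR=84049174495471349/1125899906842624
(4,6): OLD=3870232462321079363/18014398509481984 → NEW=255, ERR=-723439157596826557/18014398509481984
Output grid:
  Row 0: #.#.#.#  (3 black, running=3)
  Row 1: ##.#.##  (2 black, running=5)
  Row 2: #....#.  (5 black, running=10)
  Row 3: .#.#...  (5 black, running=15)
  Row 4: ...##.#  (4 black, running=19)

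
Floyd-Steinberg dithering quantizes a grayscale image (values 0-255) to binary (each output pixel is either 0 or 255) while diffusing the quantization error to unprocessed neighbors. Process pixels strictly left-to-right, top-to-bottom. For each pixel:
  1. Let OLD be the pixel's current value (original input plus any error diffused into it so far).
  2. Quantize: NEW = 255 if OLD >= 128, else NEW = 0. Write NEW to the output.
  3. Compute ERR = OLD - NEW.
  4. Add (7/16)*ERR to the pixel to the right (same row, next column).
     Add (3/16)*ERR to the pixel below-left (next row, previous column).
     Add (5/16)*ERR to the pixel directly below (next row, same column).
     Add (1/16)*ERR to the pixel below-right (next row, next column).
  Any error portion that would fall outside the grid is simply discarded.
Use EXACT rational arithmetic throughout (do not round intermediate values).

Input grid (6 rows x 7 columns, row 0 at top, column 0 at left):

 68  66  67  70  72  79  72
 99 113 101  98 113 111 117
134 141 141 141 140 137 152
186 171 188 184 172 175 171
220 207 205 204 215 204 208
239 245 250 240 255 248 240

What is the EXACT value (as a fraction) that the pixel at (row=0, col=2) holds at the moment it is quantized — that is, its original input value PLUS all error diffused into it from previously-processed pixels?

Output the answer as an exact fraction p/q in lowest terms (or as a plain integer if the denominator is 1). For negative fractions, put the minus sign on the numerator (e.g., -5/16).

(0,0): OLD=68 → NEW=0, ERR=68
(0,1): OLD=383/4 → NEW=0, ERR=383/4
(0,2): OLD=6969/64 → NEW=0, ERR=6969/64
Target (0,2): original=67, with diffused error = 6969/64

Answer: 6969/64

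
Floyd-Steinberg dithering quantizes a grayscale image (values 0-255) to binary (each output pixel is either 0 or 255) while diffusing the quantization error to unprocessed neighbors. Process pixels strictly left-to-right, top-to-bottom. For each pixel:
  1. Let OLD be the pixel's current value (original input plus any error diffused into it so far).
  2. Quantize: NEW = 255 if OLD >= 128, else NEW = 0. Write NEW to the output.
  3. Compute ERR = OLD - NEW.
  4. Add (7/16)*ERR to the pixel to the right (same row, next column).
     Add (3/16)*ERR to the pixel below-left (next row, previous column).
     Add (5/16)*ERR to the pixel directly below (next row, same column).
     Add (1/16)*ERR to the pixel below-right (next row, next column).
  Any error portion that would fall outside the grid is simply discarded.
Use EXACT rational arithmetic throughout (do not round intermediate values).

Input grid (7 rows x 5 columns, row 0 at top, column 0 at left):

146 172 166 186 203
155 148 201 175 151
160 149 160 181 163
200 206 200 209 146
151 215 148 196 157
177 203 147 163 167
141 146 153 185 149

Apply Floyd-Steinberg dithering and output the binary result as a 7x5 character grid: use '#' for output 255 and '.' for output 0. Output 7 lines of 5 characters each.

Answer: #.###
#.#.#
####.
#.##.
##.##
.##.#
#.##.

Derivation:
(0,0): OLD=146 → NEW=255, ERR=-109
(0,1): OLD=1989/16 → NEW=0, ERR=1989/16
(0,2): OLD=56419/256 → NEW=255, ERR=-8861/256
(0,3): OLD=699829/4096 → NEW=255, ERR=-344651/4096
(0,4): OLD=10891251/65536 → NEW=255, ERR=-5820429/65536
(1,0): OLD=36927/256 → NEW=255, ERR=-28353/256
(1,1): OLD=256185/2048 → NEW=0, ERR=256185/2048
(1,2): OLD=15525677/65536 → NEW=255, ERR=-1186003/65536
(1,3): OLD=31974249/262144 → NEW=0, ERR=31974249/262144
(1,4): OLD=718693403/4194304 → NEW=255, ERR=-350854117/4194304
(2,0): OLD=4877315/32768 → NEW=255, ERR=-3478525/32768
(2,1): OLD=137711697/1048576 → NEW=255, ERR=-129675183/1048576
(2,2): OLD=2196605747/16777216 → NEW=255, ERR=-2081584333/16777216
(2,3): OLD=39733620713/268435456 → NEW=255, ERR=-28717420567/268435456
(2,4): OLD=419526038815/4294967296 → NEW=0, ERR=419526038815/4294967296
(3,0): OLD=2409853651/16777216 → NEW=255, ERR=-1868336429/16777216
(3,1): OLD=11909788247/134217728 → NEW=0, ERR=11909788247/134217728
(3,2): OLD=739854639469/4294967296 → NEW=255, ERR=-355362021011/4294967296
(3,3): OLD=1287891921573/8589934592 → NEW=255, ERR=-902541399387/8589934592
(3,4): OLD=17024600341209/137438953472 → NEW=0, ERR=17024600341209/137438953472
(4,0): OLD=285265938429/2147483648 → NEW=255, ERR=-262342391811/2147483648
(4,1): OLD=11463079943549/68719476736 → NEW=255, ERR=-6060386624131/68719476736
(4,2): OLD=76312870858227/1099511627776 → NEW=0, ERR=76312870858227/1099511627776
(4,3): OLD=3722249795915645/17592186044416 → NEW=255, ERR=-763757645410435/17592186044416
(4,4): OLD=47892607258129131/281474976710656 → NEW=255, ERR=-23883511803088149/281474976710656
(5,0): OLD=134457615554199/1099511627776 → NEW=0, ERR=134457615554199/1099511627776
(5,1): OLD=2061102726966405/8796093022208 → NEW=255, ERR=-181900993696635/8796093022208
(5,2): OLD=41092505421362861/281474976710656 → NEW=255, ERR=-30683613639854419/281474976710656
(5,3): OLD=101521597920004195/1125899906842624 → NEW=0, ERR=101521597920004195/1125899906842624
(5,4): OLD=3192505011155489873/18014398509481984 → NEW=255, ERR=-1401166608762416047/18014398509481984
(6,0): OLD=24676587499179303/140737488355328 → NEW=255, ERR=-11211472031429337/140737488355328
(6,1): OLD=413831086826931785/4503599627370496 → NEW=0, ERR=413831086826931785/4503599627370496
(6,2): OLD=12592066270670516403/72057594037927936 → NEW=255, ERR=-5782620209001107277/72057594037927936
(6,3): OLD=180630043826708558193/1152921504606846976 → NEW=255, ERR=-113364939848037420687/1152921504606846976
(6,4): OLD=1610595089512572406615/18446744073709551616 → NEW=0, ERR=1610595089512572406615/18446744073709551616
Row 0: #.###
Row 1: #.#.#
Row 2: ####.
Row 3: #.##.
Row 4: ##.##
Row 5: .##.#
Row 6: #.##.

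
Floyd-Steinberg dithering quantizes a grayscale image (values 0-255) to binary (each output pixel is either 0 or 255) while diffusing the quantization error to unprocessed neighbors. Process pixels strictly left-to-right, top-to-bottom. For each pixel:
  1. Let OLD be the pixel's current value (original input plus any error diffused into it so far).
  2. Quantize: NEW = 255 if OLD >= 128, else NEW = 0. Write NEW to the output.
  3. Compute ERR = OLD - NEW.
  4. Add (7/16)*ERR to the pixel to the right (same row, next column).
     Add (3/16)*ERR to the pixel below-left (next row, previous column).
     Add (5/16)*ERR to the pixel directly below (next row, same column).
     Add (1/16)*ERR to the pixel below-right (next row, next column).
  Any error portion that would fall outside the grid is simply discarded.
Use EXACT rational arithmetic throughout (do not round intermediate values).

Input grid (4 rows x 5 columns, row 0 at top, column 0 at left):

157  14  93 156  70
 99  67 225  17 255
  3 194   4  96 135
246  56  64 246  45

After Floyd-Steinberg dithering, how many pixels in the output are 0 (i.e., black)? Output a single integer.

(0,0): OLD=157 → NEW=255, ERR=-98
(0,1): OLD=-231/8 → NEW=0, ERR=-231/8
(0,2): OLD=10287/128 → NEW=0, ERR=10287/128
(0,3): OLD=391497/2048 → NEW=255, ERR=-130743/2048
(0,4): OLD=1378559/32768 → NEW=0, ERR=1378559/32768
(1,0): OLD=8059/128 → NEW=0, ERR=8059/128
(1,1): OLD=96733/1024 → NEW=0, ERR=96733/1024
(1,2): OLD=9098657/32768 → NEW=255, ERR=742817/32768
(1,3): OLD=2605581/131072 → NEW=0, ERR=2605581/131072
(1,4): OLD=572216455/2097152 → NEW=255, ERR=37442695/2097152
(2,0): OLD=661711/16384 → NEW=0, ERR=661711/16384
(2,1): OLD=130744661/524288 → NEW=255, ERR=-2948779/524288
(2,2): OLD=153132607/8388608 → NEW=0, ERR=153132607/8388608
(2,3): OLD=15430089549/134217728 → NEW=0, ERR=15430089549/134217728
(2,4): OLD=412570696667/2147483648 → NEW=255, ERR=-135037633573/2147483648
(3,0): OLD=2160624991/8388608 → NEW=255, ERR=21529951/8388608
(3,1): OLD=4114596979/67108864 → NEW=0, ERR=4114596979/67108864
(3,2): OLD=252829300961/2147483648 → NEW=0, ERR=252829300961/2147483648
(3,3): OLD=1386349619481/4294967296 → NEW=255, ERR=291132959001/4294967296
(3,4): OLD=4273693695965/68719476736 → NEW=0, ERR=4273693695965/68719476736
Output grid:
  Row 0: #..#.  (3 black, running=3)
  Row 1: ..#.#  (3 black, running=6)
  Row 2: .#..#  (3 black, running=9)
  Row 3: #..#.  (3 black, running=12)

Answer: 12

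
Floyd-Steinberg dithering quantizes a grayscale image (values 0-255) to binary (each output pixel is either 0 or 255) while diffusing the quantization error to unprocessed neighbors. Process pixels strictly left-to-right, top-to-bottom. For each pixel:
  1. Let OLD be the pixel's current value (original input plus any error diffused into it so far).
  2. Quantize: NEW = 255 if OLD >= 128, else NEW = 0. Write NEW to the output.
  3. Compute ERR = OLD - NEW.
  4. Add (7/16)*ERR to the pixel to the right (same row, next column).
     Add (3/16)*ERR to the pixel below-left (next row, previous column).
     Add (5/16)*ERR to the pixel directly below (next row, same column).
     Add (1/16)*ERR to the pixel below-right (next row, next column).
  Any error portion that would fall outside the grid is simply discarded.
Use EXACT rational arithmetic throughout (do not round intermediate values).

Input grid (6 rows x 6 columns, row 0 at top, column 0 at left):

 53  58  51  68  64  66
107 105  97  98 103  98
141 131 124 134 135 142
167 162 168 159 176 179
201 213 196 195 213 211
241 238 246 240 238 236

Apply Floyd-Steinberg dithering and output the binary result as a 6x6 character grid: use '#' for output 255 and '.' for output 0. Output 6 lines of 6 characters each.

(0,0): OLD=53 → NEW=0, ERR=53
(0,1): OLD=1299/16 → NEW=0, ERR=1299/16
(0,2): OLD=22149/256 → NEW=0, ERR=22149/256
(0,3): OLD=433571/4096 → NEW=0, ERR=433571/4096
(0,4): OLD=7229301/65536 → NEW=0, ERR=7229301/65536
(0,5): OLD=119811123/1048576 → NEW=0, ERR=119811123/1048576
(1,0): OLD=35529/256 → NEW=255, ERR=-29751/256
(1,1): OLD=202879/2048 → NEW=0, ERR=202879/2048
(1,2): OLD=12602475/65536 → NEW=255, ERR=-4109205/65536
(1,3): OLD=34009935/262144 → NEW=255, ERR=-32836785/262144
(1,4): OLD=1857394893/16777216 → NEW=0, ERR=1857394893/16777216
(1,5): OLD=50744029835/268435456 → NEW=255, ERR=-17707011445/268435456
(2,0): OLD=4038885/32768 → NEW=0, ERR=4038885/32768
(2,1): OLD=206424615/1048576 → NEW=255, ERR=-60962265/1048576
(2,2): OLD=1034735157/16777216 → NEW=0, ERR=1034735157/16777216
(2,3): OLD=18612977101/134217728 → NEW=255, ERR=-15612543539/134217728
(2,4): OLD=423090664679/4294967296 → NEW=0, ERR=423090664679/4294967296
(2,5): OLD=11778732526273/68719476736 → NEW=255, ERR=-5744734041407/68719476736
(3,0): OLD=3265129877/16777216 → NEW=255, ERR=-1013060203/16777216
(3,1): OLD=18345127921/134217728 → NEW=255, ERR=-15880392719/134217728
(3,2): OLD=118181554787/1073741824 → NEW=0, ERR=118181554787/1073741824
(3,3): OLD=13271637563049/68719476736 → NEW=255, ERR=-4251829004631/68719476736
(3,4): OLD=86185336107145/549755813888 → NEW=255, ERR=-54002396434295/549755813888
(3,5): OLD=1020850119357799/8796093022208 → NEW=0, ERR=1020850119357799/8796093022208
(4,0): OLD=343480626971/2147483648 → NEW=255, ERR=-204127703269/2147483648
(4,1): OLD=5198716554719/34359738368 → NEW=255, ERR=-3563016729121/34359738368
(4,2): OLD=182553894282221/1099511627776 → NEW=255, ERR=-97821570800659/1099511627776
(4,3): OLD=2202582496182145/17592186044416 → NEW=0, ERR=2202582496182145/17592186044416
(4,4): OLD=71768496574118801/281474976710656 → NEW=255, ERR=-7622487098479/281474976710656
(4,5): OLD=1085892956088374103/4503599627370496 → NEW=255, ERR=-62524948891102377/4503599627370496
(5,0): OLD=105471884698125/549755813888 → NEW=255, ERR=-34715847843315/549755813888
(5,1): OLD=2732857635629533/17592186044416 → NEW=255, ERR=-1753149805696547/17592186044416
(5,2): OLD=26964276445064655/140737488355328 → NEW=255, ERR=-8923783085543985/140737488355328
(5,3): OLD=1107072357479610709/4503599627370496 → NEW=255, ERR=-41345547499865771/4503599627370496
(5,4): OLD=2154495627738654005/9007199254740992 → NEW=255, ERR=-142340182220298955/9007199254740992
(5,5): OLD=32389309701861718009/144115188075855872 → NEW=255, ERR=-4360063257481529351/144115188075855872
Row 0: ......
Row 1: #.##.#
Row 2: .#.#.#
Row 3: ##.##.
Row 4: ###.##
Row 5: ######

Answer: ......
#.##.#
.#.#.#
##.##.
###.##
######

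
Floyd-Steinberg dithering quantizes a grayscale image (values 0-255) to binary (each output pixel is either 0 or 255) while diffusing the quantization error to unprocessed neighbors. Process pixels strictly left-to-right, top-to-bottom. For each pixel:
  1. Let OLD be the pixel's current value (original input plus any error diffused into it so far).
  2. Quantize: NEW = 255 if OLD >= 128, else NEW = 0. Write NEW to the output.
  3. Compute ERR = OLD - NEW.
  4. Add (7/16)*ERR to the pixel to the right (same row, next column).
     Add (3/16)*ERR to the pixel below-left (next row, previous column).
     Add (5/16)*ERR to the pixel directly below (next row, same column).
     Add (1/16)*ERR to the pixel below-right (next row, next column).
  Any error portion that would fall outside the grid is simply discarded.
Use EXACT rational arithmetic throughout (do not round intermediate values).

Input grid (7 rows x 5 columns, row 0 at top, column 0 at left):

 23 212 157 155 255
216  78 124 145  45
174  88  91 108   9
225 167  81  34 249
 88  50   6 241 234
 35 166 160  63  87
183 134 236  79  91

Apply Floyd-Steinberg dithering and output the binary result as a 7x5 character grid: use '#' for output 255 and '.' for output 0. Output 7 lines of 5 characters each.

(0,0): OLD=23 → NEW=0, ERR=23
(0,1): OLD=3553/16 → NEW=255, ERR=-527/16
(0,2): OLD=36503/256 → NEW=255, ERR=-28777/256
(0,3): OLD=433441/4096 → NEW=0, ERR=433441/4096
(0,4): OLD=19745767/65536 → NEW=255, ERR=3034087/65536
(1,0): OLD=55555/256 → NEW=255, ERR=-9725/256
(1,1): OLD=64405/2048 → NEW=0, ERR=64405/2048
(1,2): OLD=7891385/65536 → NEW=0, ERR=7891385/65536
(1,3): OLD=60923461/262144 → NEW=255, ERR=-5923259/262144
(1,4): OLD=235702831/4194304 → NEW=0, ERR=235702831/4194304
(2,0): OLD=5505847/32768 → NEW=255, ERR=-2849993/32768
(2,1): OLD=83864141/1048576 → NEW=0, ERR=83864141/1048576
(2,2): OLD=2706982695/16777216 → NEW=255, ERR=-1571207385/16777216
(2,3): OLD=20945763205/268435456 → NEW=0, ERR=20945763205/268435456
(2,4): OLD=254634536803/4294967296 → NEW=0, ERR=254634536803/4294967296
(3,0): OLD=3570467143/16777216 → NEW=255, ERR=-707722937/16777216
(3,1): OLD=20205486651/134217728 → NEW=255, ERR=-14020033989/134217728
(3,2): OLD=110221794041/4294967296 → NEW=0, ERR=110221794041/4294967296
(3,3): OLD=643168792945/8589934592 → NEW=0, ERR=643168792945/8589934592
(3,4): OLD=41941090755733/137438953472 → NEW=255, ERR=6894157620373/137438953472
(4,0): OLD=118609541577/2147483648 → NEW=0, ERR=118609541577/2147483648
(4,1): OLD=3002790290889/68719476736 → NEW=0, ERR=3002790290889/68719476736
(4,2): OLD=44692138954471/1099511627776 → NEW=0, ERR=44692138954471/1099511627776
(4,3): OLD=5157866399033801/17592186044416 → NEW=255, ERR=671858957707721/17592186044416
(4,4): OLD=76297627819237631/281474976710656 → NEW=255, ERR=4521508758020351/281474976710656
(5,0): OLD=66468804497147/1099511627776 → NEW=0, ERR=66468804497147/1099511627776
(5,1): OLD=1910306120137521/8796093022208 → NEW=255, ERR=-332697600525519/8796093022208
(5,2): OLD=46737892170296121/281474976710656 → NEW=255, ERR=-25038226890921159/281474976710656
(5,3): OLD=46803404687729111/1125899906842624 → NEW=0, ERR=46803404687729111/1125899906842624
(5,4): OLD=2028305651592737549/18014398509481984 → NEW=0, ERR=2028305651592737549/18014398509481984
(6,0): OLD=27415619747334347/140737488355328 → NEW=255, ERR=-8472439783274293/140737488355328
(6,1): OLD=373537910296229477/4503599627370496 → NEW=0, ERR=373537910296229477/4503599627370496
(6,2): OLD=18008599098534590119/72057594037927936 → NEW=255, ERR=-366087381137033561/72057594037927936
(6,3): OLD=121425158431092025581/1152921504606846976 → NEW=0, ERR=121425158431092025581/1152921504606846976
(6,4): OLD=3225614314635124001467/18446744073709551616 → NEW=255, ERR=-1478305424160811660613/18446744073709551616
Row 0: .##.#
Row 1: #..#.
Row 2: #.#..
Row 3: ##..#
Row 4: ...##
Row 5: .##..
Row 6: #.#.#

Answer: .##.#
#..#.
#.#..
##..#
...##
.##..
#.#.#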